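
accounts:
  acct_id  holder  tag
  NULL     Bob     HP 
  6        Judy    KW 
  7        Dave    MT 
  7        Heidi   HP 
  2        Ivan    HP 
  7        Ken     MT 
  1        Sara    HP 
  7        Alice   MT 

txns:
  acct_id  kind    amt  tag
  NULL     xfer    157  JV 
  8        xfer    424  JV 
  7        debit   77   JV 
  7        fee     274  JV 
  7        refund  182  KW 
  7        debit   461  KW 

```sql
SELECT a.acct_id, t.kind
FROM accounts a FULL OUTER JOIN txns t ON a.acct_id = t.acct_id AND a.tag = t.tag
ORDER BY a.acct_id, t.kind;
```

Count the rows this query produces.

14

FULL OUTER JOIN keeps every row from both sides; unmatched rows get NULL for the other side's columns.
Matching on a.acct_id = t.acct_id AND a.tag = t.tag. A NULL in a compared column never satisfies the condition.
- acct_id=NULL, tag=HP: no t row matches, row kept with t columns NULL.
- acct_id=6, tag=KW: no t row matches, row kept with t columns NULL.
- acct_id=7, tag=MT: no t row matches, row kept with t columns NULL.
- acct_id=7, tag=HP: no t row matches, row kept with t columns NULL.
- acct_id=2, tag=HP: no t row matches, row kept with t columns NULL.
- acct_id=7, tag=MT: no t row matches, row kept with t columns NULL.
- acct_id=1, tag=HP: no t row matches, row kept with t columns NULL.
- acct_id=7, tag=MT: no t row matches, row kept with t columns NULL.
- plus 6 unmatched t row(s), each kept with NULL a columns.
Total: 0 matched + 14 padded = 14 rows.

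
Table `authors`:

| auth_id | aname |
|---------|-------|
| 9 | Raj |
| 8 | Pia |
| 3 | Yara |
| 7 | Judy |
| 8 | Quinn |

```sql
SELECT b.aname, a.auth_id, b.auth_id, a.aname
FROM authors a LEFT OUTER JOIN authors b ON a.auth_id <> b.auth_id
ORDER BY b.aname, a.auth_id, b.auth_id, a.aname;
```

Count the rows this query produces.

LEFT JOIN keeps every row from `authors a`; unmatched rows get NULL for `authors b`'s columns.
Matching on a.auth_id <> b.auth_id.
- auth_id=9: 4 matching b row(s), so 4 row(s) emitted.
- auth_id=8: 3 matching b row(s), so 3 row(s) emitted.
- auth_id=3: 4 matching b row(s), so 4 row(s) emitted.
- auth_id=7: 4 matching b row(s), so 4 row(s) emitted.
- auth_id=8: 3 matching b row(s), so 3 row(s) emitted.
Total: 18 rows.

18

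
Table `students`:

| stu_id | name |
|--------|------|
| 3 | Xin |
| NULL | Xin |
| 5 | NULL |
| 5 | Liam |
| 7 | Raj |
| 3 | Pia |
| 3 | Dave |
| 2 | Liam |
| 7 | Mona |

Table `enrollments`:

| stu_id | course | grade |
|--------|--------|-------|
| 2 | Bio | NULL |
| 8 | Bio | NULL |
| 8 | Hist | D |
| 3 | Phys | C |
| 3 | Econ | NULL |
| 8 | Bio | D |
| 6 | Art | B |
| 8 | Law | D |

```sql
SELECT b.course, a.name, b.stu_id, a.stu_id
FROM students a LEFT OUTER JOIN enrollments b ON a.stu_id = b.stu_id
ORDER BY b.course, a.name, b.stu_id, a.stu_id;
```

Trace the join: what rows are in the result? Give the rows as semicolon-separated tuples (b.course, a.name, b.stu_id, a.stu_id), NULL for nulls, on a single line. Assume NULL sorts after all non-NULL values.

(Bio, Liam, 2, 2); (Econ, Dave, 3, 3); (Econ, Pia, 3, 3); (Econ, Xin, 3, 3); (Phys, Dave, 3, 3); (Phys, Pia, 3, 3); (Phys, Xin, 3, 3); (NULL, Liam, NULL, 5); (NULL, Mona, NULL, 7); (NULL, Raj, NULL, 7); (NULL, Xin, NULL, NULL); (NULL, NULL, NULL, 5)

LEFT JOIN keeps every row from `students`; unmatched rows get NULL for `enrollments`'s columns.
Matching on a.stu_id = b.stu_id. A NULL in a compared column never satisfies the condition.
Matched pairs: 7; unmatched a rows kept: 5.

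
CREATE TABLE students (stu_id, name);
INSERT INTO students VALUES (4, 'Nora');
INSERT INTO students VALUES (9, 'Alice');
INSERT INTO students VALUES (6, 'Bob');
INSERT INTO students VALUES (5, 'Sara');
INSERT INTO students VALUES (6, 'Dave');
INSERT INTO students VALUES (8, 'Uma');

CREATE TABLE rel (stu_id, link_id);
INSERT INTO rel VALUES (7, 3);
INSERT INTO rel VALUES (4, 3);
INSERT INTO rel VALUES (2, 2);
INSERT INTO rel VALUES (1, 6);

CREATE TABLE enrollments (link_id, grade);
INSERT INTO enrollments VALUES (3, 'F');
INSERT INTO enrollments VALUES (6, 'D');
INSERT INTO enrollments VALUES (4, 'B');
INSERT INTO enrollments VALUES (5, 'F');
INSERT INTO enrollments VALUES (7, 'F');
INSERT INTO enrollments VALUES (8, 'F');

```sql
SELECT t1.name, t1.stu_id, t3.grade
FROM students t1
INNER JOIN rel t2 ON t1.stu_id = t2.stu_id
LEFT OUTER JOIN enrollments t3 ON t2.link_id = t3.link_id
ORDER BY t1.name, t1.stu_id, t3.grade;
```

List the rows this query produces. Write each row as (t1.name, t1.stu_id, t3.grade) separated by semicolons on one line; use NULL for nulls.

(Nora, 4, F)

Evaluate left to right. First `students t1 INNER JOIN rel t2` on stu_id: 1 row(s).
Then LEFT JOIN `enrollments t3` on link_id: each of those 1 rows is kept; rows whose t2.link_id has no match in t3 get NULL for t3's columns.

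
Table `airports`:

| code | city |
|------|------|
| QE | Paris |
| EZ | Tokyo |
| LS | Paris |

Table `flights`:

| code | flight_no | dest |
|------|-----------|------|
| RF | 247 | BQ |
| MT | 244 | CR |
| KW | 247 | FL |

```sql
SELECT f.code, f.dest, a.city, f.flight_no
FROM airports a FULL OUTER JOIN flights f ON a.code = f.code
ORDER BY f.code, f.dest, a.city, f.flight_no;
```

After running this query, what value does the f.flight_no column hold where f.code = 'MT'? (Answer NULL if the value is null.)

244

FULL OUTER JOIN keeps every row from both sides; unmatched rows get NULL for the other side's columns.
Matching on a.code = f.code.
- a[0] code=QE → no match; kept with NULLs on the f side.
- a[1] code=EZ → no match; kept with NULLs on the f side.
- a[2] code=LS → no match; kept with NULLs on the f side.
- plus 3 unmatched f row(s), each kept with NULL a columns.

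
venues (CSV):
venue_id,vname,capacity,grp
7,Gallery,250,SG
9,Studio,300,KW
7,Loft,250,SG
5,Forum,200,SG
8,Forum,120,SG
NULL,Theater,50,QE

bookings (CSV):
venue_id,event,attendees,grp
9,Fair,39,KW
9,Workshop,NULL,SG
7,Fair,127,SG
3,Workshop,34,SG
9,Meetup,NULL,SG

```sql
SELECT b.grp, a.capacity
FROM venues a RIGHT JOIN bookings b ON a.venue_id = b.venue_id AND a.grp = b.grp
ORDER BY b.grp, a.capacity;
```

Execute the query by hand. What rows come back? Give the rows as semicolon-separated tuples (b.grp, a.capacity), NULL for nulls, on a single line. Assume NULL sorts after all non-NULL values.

RIGHT JOIN keeps every row from `bookings`; unmatched rows get NULL for `venues`'s columns.
Matching on a.venue_id = b.venue_id AND a.grp = b.grp. A NULL in a compared column never satisfies the condition.
Matched pairs: 3; unmatched b rows kept: 3.

(KW, 300); (SG, 250); (SG, 250); (SG, NULL); (SG, NULL); (SG, NULL)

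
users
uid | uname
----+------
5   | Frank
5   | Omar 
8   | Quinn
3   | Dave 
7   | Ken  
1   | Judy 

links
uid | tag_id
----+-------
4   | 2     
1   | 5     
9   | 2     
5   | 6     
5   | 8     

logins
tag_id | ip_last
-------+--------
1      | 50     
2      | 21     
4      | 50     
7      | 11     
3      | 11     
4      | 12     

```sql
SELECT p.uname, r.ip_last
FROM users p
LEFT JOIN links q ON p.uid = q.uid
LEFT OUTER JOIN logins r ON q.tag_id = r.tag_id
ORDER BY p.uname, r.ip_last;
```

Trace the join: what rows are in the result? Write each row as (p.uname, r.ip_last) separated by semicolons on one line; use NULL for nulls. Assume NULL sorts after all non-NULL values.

Joins associate left-to-right: users LEFT JOIN links on uid gives 8 intermediate row(s).
Then LEFT JOIN `logins r` on tag_id: each of those 8 rows is kept; rows whose q.tag_id has no match in r get NULL for r's columns.

(Dave, NULL); (Frank, NULL); (Frank, NULL); (Judy, NULL); (Ken, NULL); (Omar, NULL); (Omar, NULL); (Quinn, NULL)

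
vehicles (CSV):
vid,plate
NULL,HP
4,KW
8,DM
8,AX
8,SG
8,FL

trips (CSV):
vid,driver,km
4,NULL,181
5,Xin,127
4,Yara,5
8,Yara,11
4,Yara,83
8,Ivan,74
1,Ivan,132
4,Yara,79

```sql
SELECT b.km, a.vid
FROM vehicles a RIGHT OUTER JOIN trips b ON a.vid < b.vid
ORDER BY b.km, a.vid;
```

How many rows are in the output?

RIGHT JOIN keeps every row from `trips`; unmatched rows get NULL for `vehicles`'s columns.
Matching on a.vid < b.vid. A NULL in a compared column never satisfies the condition.
- a[0] vid=NULL → no match.
- a[1] vid=4 → 3 match(es) in b → 3 row(s).
- a[2] vid=8 → no match.
- a[3] vid=8 → no match.
- a[4] vid=8 → no match.
- a[5] vid=8 → no match.
- plus 5 unmatched b row(s), each kept with NULL a columns.
Total: 3 matched + 5 padded = 8 rows.

8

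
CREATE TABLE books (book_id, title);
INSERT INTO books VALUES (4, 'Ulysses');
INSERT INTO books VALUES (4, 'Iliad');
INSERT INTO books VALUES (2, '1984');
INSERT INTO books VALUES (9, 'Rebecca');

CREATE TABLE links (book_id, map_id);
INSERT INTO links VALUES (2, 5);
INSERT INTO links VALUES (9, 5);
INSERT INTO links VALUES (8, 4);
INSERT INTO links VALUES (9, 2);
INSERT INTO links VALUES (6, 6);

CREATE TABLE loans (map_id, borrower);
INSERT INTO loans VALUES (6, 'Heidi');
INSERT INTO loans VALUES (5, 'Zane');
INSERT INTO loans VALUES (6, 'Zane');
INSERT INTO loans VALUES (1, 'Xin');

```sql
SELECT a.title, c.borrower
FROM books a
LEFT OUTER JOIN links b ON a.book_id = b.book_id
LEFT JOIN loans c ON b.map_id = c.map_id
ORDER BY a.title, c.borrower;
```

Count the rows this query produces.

5

Evaluate left to right. First `books a LEFT JOIN links b` on book_id: 5 row(s).
Then LEFT JOIN `loans c` on map_id: each of those 5 rows is kept; rows whose b.map_id has no match in c get NULL for c's columns.
Result: 5 row(s).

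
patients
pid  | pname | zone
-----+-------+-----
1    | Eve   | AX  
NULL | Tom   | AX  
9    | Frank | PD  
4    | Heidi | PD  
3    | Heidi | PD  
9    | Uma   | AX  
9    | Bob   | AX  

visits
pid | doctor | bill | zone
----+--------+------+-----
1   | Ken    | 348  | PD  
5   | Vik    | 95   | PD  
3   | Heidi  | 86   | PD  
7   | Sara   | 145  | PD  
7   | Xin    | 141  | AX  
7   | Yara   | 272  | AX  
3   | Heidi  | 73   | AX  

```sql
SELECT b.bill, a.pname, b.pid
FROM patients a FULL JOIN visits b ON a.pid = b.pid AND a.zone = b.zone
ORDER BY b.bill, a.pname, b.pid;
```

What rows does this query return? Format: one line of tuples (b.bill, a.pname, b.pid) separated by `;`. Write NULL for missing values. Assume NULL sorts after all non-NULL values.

FULL OUTER JOIN keeps every row from both sides; unmatched rows get NULL for the other side's columns.
Matching on a.pid = b.pid AND a.zone = b.zone. A NULL in a compared column never satisfies the condition.
Matched pairs: 1; unmatched a rows kept: 6; unmatched b rows kept: 6.

(73, NULL, 3); (86, Heidi, 3); (95, NULL, 5); (141, NULL, 7); (145, NULL, 7); (272, NULL, 7); (348, NULL, 1); (NULL, Bob, NULL); (NULL, Eve, NULL); (NULL, Frank, NULL); (NULL, Heidi, NULL); (NULL, Tom, NULL); (NULL, Uma, NULL)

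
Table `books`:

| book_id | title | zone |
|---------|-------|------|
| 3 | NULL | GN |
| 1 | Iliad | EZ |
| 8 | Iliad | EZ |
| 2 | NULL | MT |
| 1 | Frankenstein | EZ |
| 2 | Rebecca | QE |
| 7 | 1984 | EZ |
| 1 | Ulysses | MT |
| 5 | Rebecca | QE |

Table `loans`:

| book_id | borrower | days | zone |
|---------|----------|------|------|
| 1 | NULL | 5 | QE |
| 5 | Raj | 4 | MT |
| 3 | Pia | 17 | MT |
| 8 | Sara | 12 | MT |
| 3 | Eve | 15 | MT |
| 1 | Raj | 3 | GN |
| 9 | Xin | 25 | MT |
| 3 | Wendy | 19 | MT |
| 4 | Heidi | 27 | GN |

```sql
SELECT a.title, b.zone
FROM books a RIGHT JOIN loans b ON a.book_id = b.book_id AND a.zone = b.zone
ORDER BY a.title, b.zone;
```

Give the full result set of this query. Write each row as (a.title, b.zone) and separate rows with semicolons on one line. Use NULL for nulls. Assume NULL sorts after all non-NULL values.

RIGHT JOIN keeps every row from `loans`; unmatched rows get NULL for `books`'s columns.
Matching on a.book_id = b.book_id AND a.zone = b.zone.
- book_id=3, zone=GN: no matching b row.
- book_id=1, zone=EZ: no matching b row.
- book_id=8, zone=EZ: no matching b row.
- book_id=2, zone=MT: no matching b row.
- book_id=1, zone=EZ: no matching b row.
- book_id=2, zone=QE: no matching b row.
- book_id=7, zone=EZ: no matching b row.
- book_id=1, zone=MT: no matching b row.
- book_id=5, zone=QE: no matching b row.
- 9 row(s) from b found no a partner → padded with NULL.
After projecting and ordering:
a.title | b.zone
NULL | GN
NULL | GN
NULL | MT
NULL | MT
NULL | MT
NULL | MT
NULL | MT
NULL | MT
NULL | QE

(NULL, GN); (NULL, GN); (NULL, MT); (NULL, MT); (NULL, MT); (NULL, MT); (NULL, MT); (NULL, MT); (NULL, QE)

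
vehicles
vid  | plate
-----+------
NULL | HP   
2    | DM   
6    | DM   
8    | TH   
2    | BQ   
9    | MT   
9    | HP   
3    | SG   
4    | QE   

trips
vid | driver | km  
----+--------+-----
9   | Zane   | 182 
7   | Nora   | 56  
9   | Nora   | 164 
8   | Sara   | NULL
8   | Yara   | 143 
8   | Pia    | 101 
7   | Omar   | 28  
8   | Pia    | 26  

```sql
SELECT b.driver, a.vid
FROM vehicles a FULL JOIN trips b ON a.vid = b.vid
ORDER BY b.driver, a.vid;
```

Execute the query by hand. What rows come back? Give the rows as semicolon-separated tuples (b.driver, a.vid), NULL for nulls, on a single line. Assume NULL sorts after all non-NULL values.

(Nora, 9); (Nora, 9); (Nora, NULL); (Omar, NULL); (Pia, 8); (Pia, 8); (Sara, 8); (Yara, 8); (Zane, 9); (Zane, 9); (NULL, 2); (NULL, 2); (NULL, 3); (NULL, 4); (NULL, 6); (NULL, NULL)

FULL OUTER JOIN keeps every row from both sides; unmatched rows get NULL for the other side's columns.
Matching on a.vid = b.vid. A NULL in a compared column never satisfies the condition.
- a[0] vid=NULL → no match; kept with NULLs on the b side.
- a[1] vid=2 → no match; kept with NULLs on the b side.
- a[2] vid=6 → no match; kept with NULLs on the b side.
- a[3] vid=8 → 4 match(es) in b → 4 row(s).
- a[4] vid=2 → no match; kept with NULLs on the b side.
- a[5] vid=9 → 2 match(es) in b → 2 row(s).
- a[6] vid=9 → 2 match(es) in b → 2 row(s).
- a[7] vid=3 → no match; kept with NULLs on the b side.
- a[8] vid=4 → no match; kept with NULLs on the b side.
- plus 2 unmatched b row(s), each kept with NULL a columns.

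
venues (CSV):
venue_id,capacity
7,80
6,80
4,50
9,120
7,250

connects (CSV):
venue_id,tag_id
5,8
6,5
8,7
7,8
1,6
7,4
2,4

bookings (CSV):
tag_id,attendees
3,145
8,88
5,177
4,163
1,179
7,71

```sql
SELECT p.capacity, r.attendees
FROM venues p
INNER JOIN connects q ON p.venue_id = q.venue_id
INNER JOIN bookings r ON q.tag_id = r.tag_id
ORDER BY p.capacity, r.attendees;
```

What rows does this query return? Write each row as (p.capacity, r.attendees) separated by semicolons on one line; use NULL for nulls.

Evaluate left to right. First `venues p INNER JOIN connects q` on venue_id: 5 row(s).
Then INNER JOIN `bookings r` on tag_id: keep only rows whose q.tag_id appears in r.

(80, 88); (80, 163); (80, 177); (250, 88); (250, 163)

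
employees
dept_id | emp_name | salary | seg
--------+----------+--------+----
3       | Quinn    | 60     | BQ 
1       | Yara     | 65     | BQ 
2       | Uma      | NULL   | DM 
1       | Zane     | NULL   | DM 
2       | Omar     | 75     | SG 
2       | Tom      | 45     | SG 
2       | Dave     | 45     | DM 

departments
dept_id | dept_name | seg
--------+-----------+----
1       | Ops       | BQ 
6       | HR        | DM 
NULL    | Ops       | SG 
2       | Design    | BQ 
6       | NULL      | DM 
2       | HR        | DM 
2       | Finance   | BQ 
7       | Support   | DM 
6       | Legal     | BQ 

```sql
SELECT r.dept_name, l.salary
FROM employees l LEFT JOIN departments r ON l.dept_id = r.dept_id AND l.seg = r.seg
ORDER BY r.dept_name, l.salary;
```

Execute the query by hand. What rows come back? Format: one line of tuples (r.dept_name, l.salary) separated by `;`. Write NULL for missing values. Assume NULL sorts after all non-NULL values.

LEFT JOIN keeps every row from `employees`; unmatched rows get NULL for `departments`'s columns.
Matching on l.dept_id = r.dept_id AND l.seg = r.seg. A NULL in a compared column never satisfies the condition.
- l row (dept_id=3, seg=BQ): no match → kept, r columns NULL.
- l row (dept_id=1, seg=BQ): matches 1 r row(s) → 1 output row(s).
- l row (dept_id=2, seg=DM): matches 1 r row(s) → 1 output row(s).
- l row (dept_id=1, seg=DM): no match → kept, r columns NULL.
- l row (dept_id=2, seg=SG): no match → kept, r columns NULL.
- l row (dept_id=2, seg=SG): no match → kept, r columns NULL.
- l row (dept_id=2, seg=DM): matches 1 r row(s) → 1 output row(s).
After projecting and ordering:
r.dept_name | l.salary
HR | 45
HR | NULL
Ops | 65
NULL | 45
NULL | 60
NULL | 75
NULL | NULL

(HR, 45); (HR, NULL); (Ops, 65); (NULL, 45); (NULL, 60); (NULL, 75); (NULL, NULL)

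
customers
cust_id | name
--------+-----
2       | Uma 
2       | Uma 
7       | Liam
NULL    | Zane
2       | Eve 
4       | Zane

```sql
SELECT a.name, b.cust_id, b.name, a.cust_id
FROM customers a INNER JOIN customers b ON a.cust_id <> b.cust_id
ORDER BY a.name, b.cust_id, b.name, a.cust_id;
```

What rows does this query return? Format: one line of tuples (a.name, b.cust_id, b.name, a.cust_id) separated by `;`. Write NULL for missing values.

INNER JOIN keeps only pairs where the ON condition holds.
Matching on a.cust_id <> b.cust_id. A NULL in a compared column never satisfies the condition.
- a[0] cust_id=2 → 2 match(es) in b → 2 row(s).
- a[1] cust_id=2 → 2 match(es) in b → 2 row(s).
- a[2] cust_id=7 → 4 match(es) in b → 4 row(s).
- a[3] cust_id=NULL → no match; dropped.
- a[4] cust_id=2 → 2 match(es) in b → 2 row(s).
- a[5] cust_id=4 → 4 match(es) in b → 4 row(s).

(Eve, 4, Zane, 2); (Eve, 7, Liam, 2); (Liam, 2, Eve, 7); (Liam, 2, Uma, 7); (Liam, 2, Uma, 7); (Liam, 4, Zane, 7); (Uma, 4, Zane, 2); (Uma, 4, Zane, 2); (Uma, 7, Liam, 2); (Uma, 7, Liam, 2); (Zane, 2, Eve, 4); (Zane, 2, Uma, 4); (Zane, 2, Uma, 4); (Zane, 7, Liam, 4)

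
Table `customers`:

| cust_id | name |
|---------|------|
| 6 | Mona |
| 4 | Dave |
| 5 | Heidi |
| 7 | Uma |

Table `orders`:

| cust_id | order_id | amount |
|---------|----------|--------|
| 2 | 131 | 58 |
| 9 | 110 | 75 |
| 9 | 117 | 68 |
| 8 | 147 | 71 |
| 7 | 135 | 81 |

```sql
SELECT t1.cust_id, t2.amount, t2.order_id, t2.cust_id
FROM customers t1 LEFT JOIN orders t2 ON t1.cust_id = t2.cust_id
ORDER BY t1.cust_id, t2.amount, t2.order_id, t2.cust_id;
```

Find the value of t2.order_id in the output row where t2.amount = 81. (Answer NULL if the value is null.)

135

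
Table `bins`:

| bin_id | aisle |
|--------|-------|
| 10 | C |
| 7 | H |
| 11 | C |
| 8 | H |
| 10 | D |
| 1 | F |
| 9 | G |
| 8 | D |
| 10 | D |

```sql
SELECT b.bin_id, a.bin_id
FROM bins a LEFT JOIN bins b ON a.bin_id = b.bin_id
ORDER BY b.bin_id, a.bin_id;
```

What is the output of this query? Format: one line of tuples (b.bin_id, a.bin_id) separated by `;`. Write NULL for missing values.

(1, 1); (7, 7); (8, 8); (8, 8); (8, 8); (8, 8); (9, 9); (10, 10); (10, 10); (10, 10); (10, 10); (10, 10); (10, 10); (10, 10); (10, 10); (10, 10); (11, 11)

LEFT JOIN keeps every row from `bins a`; unmatched rows get NULL for `bins b`'s columns.
Matching on a.bin_id = b.bin_id.
Matched pairs: 17; unmatched a rows kept: 0.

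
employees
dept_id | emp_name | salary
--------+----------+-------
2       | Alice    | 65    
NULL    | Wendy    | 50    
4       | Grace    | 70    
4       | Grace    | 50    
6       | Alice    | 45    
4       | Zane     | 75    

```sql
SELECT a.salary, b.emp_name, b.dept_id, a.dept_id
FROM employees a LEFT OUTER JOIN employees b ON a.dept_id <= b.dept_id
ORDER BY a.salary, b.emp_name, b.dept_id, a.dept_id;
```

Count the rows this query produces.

LEFT JOIN keeps every row from `employees a`; unmatched rows get NULL for `employees b`'s columns.
Matching on a.dept_id <= b.dept_id. A NULL in a compared column never satisfies the condition.
- a[0] dept_id=2 → 5 match(es) in b → 5 row(s).
- a[1] dept_id=NULL → no match; kept with NULLs on the b side.
- a[2] dept_id=4 → 4 match(es) in b → 4 row(s).
- a[3] dept_id=4 → 4 match(es) in b → 4 row(s).
- a[4] dept_id=6 → 1 match(es) in b → 1 row(s).
- a[5] dept_id=4 → 4 match(es) in b → 4 row(s).
Total: 18 matched + 1 padded = 19 rows.

19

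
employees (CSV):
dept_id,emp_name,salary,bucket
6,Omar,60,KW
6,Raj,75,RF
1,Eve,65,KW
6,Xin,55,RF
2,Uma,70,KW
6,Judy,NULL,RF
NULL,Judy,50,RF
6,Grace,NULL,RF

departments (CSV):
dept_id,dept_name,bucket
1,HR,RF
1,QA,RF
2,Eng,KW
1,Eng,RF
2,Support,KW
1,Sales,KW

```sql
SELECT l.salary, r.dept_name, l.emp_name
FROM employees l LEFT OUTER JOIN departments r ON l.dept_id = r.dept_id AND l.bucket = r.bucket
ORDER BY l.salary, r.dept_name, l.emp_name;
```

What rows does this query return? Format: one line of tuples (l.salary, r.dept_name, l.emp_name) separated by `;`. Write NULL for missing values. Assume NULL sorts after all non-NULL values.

(50, NULL, Judy); (55, NULL, Xin); (60, NULL, Omar); (65, Sales, Eve); (70, Eng, Uma); (70, Support, Uma); (75, NULL, Raj); (NULL, NULL, Grace); (NULL, NULL, Judy)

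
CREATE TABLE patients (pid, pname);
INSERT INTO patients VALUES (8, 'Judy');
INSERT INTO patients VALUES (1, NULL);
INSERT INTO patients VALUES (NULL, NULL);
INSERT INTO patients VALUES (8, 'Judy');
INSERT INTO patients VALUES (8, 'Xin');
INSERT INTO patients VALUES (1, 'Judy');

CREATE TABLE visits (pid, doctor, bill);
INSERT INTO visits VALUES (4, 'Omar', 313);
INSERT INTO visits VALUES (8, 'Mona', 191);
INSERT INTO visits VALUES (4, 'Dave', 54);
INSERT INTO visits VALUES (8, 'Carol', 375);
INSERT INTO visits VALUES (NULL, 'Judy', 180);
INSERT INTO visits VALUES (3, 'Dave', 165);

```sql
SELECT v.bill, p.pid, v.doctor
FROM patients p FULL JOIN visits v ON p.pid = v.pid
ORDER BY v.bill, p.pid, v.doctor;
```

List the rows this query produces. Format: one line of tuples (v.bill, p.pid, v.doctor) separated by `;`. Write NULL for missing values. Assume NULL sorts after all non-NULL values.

FULL OUTER JOIN keeps every row from both sides; unmatched rows get NULL for the other side's columns.
Matching on p.pid = v.pid. A NULL in a compared column never satisfies the condition.
Matched pairs: 6; unmatched p rows kept: 3; unmatched v rows kept: 4.

(54, NULL, Dave); (165, NULL, Dave); (180, NULL, Judy); (191, 8, Mona); (191, 8, Mona); (191, 8, Mona); (313, NULL, Omar); (375, 8, Carol); (375, 8, Carol); (375, 8, Carol); (NULL, 1, NULL); (NULL, 1, NULL); (NULL, NULL, NULL)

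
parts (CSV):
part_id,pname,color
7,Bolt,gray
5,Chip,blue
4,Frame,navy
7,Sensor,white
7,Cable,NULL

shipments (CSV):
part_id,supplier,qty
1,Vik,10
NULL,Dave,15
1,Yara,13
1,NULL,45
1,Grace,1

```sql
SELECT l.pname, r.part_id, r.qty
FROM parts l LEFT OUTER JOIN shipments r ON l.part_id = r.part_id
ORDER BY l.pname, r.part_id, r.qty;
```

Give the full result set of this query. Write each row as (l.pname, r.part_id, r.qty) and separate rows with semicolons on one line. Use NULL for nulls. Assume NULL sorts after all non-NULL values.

LEFT JOIN keeps every row from `parts`; unmatched rows get NULL for `shipments`'s columns.
Matching on l.part_id = r.part_id. A NULL in a compared column never satisfies the condition.
- l[0] part_id=7 → no match; kept with NULLs on the r side.
- l[1] part_id=5 → no match; kept with NULLs on the r side.
- l[2] part_id=4 → no match; kept with NULLs on the r side.
- l[3] part_id=7 → no match; kept with NULLs on the r side.
- l[4] part_id=7 → no match; kept with NULLs on the r side.
After projecting and ordering:
l.pname | r.part_id | r.qty
Bolt | NULL | NULL
Cable | NULL | NULL
Chip | NULL | NULL
Frame | NULL | NULL
Sensor | NULL | NULL

(Bolt, NULL, NULL); (Cable, NULL, NULL); (Chip, NULL, NULL); (Frame, NULL, NULL); (Sensor, NULL, NULL)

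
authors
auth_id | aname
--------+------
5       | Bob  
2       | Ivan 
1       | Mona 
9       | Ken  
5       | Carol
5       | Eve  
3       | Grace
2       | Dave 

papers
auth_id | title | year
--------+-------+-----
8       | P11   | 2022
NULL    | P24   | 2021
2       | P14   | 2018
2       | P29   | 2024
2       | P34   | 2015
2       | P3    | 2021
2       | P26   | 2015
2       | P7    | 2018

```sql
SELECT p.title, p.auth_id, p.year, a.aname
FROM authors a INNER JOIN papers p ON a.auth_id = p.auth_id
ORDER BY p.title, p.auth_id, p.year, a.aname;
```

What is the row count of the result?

12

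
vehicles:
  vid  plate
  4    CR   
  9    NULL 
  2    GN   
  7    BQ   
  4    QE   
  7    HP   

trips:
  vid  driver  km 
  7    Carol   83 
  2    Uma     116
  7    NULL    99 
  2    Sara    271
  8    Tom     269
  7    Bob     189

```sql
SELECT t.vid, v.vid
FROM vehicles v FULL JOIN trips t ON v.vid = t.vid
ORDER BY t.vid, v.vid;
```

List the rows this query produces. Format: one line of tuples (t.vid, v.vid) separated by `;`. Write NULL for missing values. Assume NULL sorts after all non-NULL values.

(2, 2); (2, 2); (7, 7); (7, 7); (7, 7); (7, 7); (7, 7); (7, 7); (8, NULL); (NULL, 4); (NULL, 4); (NULL, 9)

FULL OUTER JOIN keeps every row from both sides; unmatched rows get NULL for the other side's columns.
Matching on v.vid = t.vid.
- vid=4: no t row matches, row kept with t columns NULL.
- vid=9: no t row matches, row kept with t columns NULL.
- vid=2: 2 matching t row(s), so 2 row(s) emitted.
- vid=7: 3 matching t row(s), so 3 row(s) emitted.
- vid=4: no t row matches, row kept with t columns NULL.
- vid=7: 3 matching t row(s), so 3 row(s) emitted.
- 1 t row(s) had no v match → kept, v columns NULL.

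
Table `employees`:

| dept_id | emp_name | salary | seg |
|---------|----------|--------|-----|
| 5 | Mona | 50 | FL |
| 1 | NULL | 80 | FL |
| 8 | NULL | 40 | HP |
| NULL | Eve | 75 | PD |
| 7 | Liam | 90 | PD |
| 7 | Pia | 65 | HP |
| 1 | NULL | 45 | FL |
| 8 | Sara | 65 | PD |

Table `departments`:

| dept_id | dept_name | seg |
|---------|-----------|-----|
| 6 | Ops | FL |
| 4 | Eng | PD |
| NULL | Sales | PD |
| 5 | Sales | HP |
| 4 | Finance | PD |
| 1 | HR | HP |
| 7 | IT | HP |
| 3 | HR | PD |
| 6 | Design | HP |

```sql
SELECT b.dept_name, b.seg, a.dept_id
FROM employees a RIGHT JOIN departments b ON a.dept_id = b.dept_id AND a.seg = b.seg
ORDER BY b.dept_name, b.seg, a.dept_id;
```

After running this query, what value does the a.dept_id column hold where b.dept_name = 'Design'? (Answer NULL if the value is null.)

NULL

RIGHT JOIN keeps every row from `departments`; unmatched rows get NULL for `employees`'s columns.
Matching on a.dept_id = b.dept_id AND a.seg = b.seg. A NULL in a compared column never satisfies the condition.
- a (dept_id=5, seg=FL) has no partner in b.
- a (dept_id=1, seg=FL) has no partner in b.
- a (dept_id=8, seg=HP) has no partner in b.
- a (dept_id=NULL, seg=PD) has no partner in b.
- a (dept_id=7, seg=PD) has no partner in b.
- a (dept_id=7, seg=HP) pairs with 1 row(s) of b.
- a (dept_id=1, seg=FL) has no partner in b.
- a (dept_id=8, seg=PD) has no partner in b.
- 8 b row(s) had no a match → kept, a columns NULL.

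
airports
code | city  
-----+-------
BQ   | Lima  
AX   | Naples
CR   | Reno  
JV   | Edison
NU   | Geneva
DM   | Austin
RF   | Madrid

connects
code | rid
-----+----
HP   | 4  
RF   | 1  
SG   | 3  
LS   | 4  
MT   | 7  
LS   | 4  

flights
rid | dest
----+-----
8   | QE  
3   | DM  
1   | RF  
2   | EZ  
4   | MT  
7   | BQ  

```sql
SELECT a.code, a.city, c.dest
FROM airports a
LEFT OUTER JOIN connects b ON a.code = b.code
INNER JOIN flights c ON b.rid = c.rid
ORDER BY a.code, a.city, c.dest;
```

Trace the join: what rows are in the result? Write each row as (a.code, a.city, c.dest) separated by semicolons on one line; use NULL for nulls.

(RF, Madrid, RF)

Step 1 — a LEFT JOIN b on code → 7 row(s).
Then INNER JOIN `flights c` on rid: keep only rows whose b.rid appears in c.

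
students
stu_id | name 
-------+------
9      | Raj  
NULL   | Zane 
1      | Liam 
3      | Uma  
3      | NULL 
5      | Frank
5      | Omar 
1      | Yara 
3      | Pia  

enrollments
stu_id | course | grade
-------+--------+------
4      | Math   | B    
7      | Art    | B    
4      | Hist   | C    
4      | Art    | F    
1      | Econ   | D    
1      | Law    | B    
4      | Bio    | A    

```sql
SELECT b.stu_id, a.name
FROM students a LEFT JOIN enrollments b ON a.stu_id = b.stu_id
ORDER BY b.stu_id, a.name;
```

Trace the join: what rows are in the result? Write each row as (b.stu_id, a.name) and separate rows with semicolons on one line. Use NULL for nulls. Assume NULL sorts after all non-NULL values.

(1, Liam); (1, Liam); (1, Yara); (1, Yara); (NULL, Frank); (NULL, Omar); (NULL, Pia); (NULL, Raj); (NULL, Uma); (NULL, Zane); (NULL, NULL)

LEFT JOIN keeps every row from `students`; unmatched rows get NULL for `enrollments`'s columns.
Matching on a.stu_id = b.stu_id. A NULL in a compared column never satisfies the condition.
- stu_id=9: no b row matches, row kept with b columns NULL.
- stu_id=NULL: no b row matches, row kept with b columns NULL.
- stu_id=1: 2 matching b row(s), so 2 row(s) emitted.
- stu_id=3: no b row matches, row kept with b columns NULL.
- stu_id=3: no b row matches, row kept with b columns NULL.
- stu_id=5: no b row matches, row kept with b columns NULL.
- stu_id=5: no b row matches, row kept with b columns NULL.
- stu_id=1: 2 matching b row(s), so 2 row(s) emitted.
- stu_id=3: no b row matches, row kept with b columns NULL.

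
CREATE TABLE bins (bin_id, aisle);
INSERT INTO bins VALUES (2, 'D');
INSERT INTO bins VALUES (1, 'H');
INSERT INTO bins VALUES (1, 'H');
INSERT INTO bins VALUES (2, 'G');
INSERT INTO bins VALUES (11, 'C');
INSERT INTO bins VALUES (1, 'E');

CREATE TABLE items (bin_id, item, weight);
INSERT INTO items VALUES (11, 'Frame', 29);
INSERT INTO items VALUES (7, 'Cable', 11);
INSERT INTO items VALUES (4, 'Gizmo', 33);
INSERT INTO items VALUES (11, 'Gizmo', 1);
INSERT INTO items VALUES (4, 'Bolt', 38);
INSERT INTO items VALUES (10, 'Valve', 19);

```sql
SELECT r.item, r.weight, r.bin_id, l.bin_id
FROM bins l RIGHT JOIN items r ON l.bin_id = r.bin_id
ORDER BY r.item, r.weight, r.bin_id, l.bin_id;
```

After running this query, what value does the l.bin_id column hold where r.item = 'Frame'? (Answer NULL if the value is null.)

RIGHT JOIN keeps every row from `items`; unmatched rows get NULL for `bins`'s columns.
Matching on l.bin_id = r.bin_id.
Matched pairs: 2; unmatched r rows kept: 4.

11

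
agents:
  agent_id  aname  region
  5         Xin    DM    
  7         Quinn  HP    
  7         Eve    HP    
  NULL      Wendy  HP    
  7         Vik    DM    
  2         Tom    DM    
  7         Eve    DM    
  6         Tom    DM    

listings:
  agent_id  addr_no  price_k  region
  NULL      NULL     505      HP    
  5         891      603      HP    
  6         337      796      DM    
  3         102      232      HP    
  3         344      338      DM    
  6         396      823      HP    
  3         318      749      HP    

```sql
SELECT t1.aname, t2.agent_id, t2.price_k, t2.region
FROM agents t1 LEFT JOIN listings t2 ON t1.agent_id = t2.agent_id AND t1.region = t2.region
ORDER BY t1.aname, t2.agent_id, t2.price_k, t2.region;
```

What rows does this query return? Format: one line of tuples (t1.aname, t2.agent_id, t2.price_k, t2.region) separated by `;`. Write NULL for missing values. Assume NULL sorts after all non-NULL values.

(Eve, NULL, NULL, NULL); (Eve, NULL, NULL, NULL); (Quinn, NULL, NULL, NULL); (Tom, 6, 796, DM); (Tom, NULL, NULL, NULL); (Vik, NULL, NULL, NULL); (Wendy, NULL, NULL, NULL); (Xin, NULL, NULL, NULL)

LEFT JOIN keeps every row from `agents`; unmatched rows get NULL for `listings`'s columns.
Matching on t1.agent_id = t2.agent_id AND t1.region = t2.region. A NULL in a compared column never satisfies the condition.
- t1 row (agent_id=5, region=DM): no match → kept, t2 columns NULL.
- t1 row (agent_id=7, region=HP): no match → kept, t2 columns NULL.
- t1 row (agent_id=7, region=HP): no match → kept, t2 columns NULL.
- t1 row (agent_id=NULL, region=HP): no match → kept, t2 columns NULL.
- t1 row (agent_id=7, region=DM): no match → kept, t2 columns NULL.
- t1 row (agent_id=2, region=DM): no match → kept, t2 columns NULL.
- t1 row (agent_id=7, region=DM): no match → kept, t2 columns NULL.
- t1 row (agent_id=6, region=DM): matches 1 t2 row(s) → 1 output row(s).
After projecting and ordering:
t1.aname | t2.agent_id | t2.price_k | t2.region
Eve | NULL | NULL | NULL
Eve | NULL | NULL | NULL
Quinn | NULL | NULL | NULL
Tom | 6 | 796 | DM
Tom | NULL | NULL | NULL
Vik | NULL | NULL | NULL
Wendy | NULL | NULL | NULL
Xin | NULL | NULL | NULL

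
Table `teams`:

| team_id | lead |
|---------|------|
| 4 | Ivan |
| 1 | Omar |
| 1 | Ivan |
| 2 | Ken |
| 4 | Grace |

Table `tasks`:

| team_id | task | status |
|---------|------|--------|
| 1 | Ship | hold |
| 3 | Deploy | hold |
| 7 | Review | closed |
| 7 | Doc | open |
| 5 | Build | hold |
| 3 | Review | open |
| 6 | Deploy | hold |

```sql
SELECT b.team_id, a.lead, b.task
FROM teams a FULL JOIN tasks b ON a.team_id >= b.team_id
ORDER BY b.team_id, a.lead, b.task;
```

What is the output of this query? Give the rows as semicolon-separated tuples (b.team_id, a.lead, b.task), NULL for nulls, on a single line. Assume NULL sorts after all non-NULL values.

(1, Grace, Ship); (1, Ivan, Ship); (1, Ivan, Ship); (1, Ken, Ship); (1, Omar, Ship); (3, Grace, Deploy); (3, Grace, Review); (3, Ivan, Deploy); (3, Ivan, Review); (5, NULL, Build); (6, NULL, Deploy); (7, NULL, Doc); (7, NULL, Review)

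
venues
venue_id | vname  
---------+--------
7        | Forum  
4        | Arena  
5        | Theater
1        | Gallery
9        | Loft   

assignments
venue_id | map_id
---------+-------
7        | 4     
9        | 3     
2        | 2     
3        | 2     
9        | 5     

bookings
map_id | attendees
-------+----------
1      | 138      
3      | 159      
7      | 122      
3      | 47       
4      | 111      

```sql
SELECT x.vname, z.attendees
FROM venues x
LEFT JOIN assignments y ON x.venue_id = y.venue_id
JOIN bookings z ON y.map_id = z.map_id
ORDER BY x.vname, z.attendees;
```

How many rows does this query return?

3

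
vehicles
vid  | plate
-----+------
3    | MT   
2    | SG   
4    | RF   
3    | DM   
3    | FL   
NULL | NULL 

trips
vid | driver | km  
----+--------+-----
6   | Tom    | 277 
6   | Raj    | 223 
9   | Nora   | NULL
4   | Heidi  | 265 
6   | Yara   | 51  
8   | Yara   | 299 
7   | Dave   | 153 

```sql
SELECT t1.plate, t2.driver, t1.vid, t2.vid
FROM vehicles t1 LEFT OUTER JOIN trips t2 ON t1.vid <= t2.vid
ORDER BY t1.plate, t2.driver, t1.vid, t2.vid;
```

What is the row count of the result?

LEFT JOIN keeps every row from `vehicles`; unmatched rows get NULL for `trips`'s columns.
Matching on t1.vid <= t2.vid. A NULL in a compared column never satisfies the condition.
- vid=3: 7 matching t2 row(s), so 7 row(s) emitted.
- vid=2: 7 matching t2 row(s), so 7 row(s) emitted.
- vid=4: 7 matching t2 row(s), so 7 row(s) emitted.
- vid=3: 7 matching t2 row(s), so 7 row(s) emitted.
- vid=3: 7 matching t2 row(s), so 7 row(s) emitted.
- vid=NULL: no t2 row matches, row kept with t2 columns NULL.
Total: 35 matched + 1 padded = 36 rows.

36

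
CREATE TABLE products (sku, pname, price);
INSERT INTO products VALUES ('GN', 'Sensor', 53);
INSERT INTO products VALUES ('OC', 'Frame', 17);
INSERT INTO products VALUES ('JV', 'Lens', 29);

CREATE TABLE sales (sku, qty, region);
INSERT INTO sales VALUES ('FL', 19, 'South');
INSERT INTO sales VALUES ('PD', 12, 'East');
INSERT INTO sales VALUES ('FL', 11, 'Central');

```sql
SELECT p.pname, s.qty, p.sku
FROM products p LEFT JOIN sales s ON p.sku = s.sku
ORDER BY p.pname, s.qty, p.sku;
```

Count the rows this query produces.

LEFT JOIN keeps every row from `products`; unmatched rows get NULL for `sales`'s columns.
Matching on p.sku = s.sku.
- p row (sku=GN): no match → kept, s columns NULL.
- p row (sku=OC): no match → kept, s columns NULL.
- p row (sku=JV): no match → kept, s columns NULL.
Total: 0 matched + 3 padded = 3 rows.

3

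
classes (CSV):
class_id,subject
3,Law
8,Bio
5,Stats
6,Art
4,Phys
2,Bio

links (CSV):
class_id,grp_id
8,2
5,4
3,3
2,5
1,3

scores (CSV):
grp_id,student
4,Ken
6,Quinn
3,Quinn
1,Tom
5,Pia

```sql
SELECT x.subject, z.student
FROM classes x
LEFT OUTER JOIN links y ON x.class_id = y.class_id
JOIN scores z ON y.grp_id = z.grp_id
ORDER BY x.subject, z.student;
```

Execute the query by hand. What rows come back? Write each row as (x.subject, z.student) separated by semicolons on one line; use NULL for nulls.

(Bio, Pia); (Law, Quinn); (Stats, Ken)

Joins associate left-to-right: classes LEFT JOIN links on class_id gives 6 intermediate row(s).
Then INNER JOIN `scores z` on grp_id: keep only rows whose y.grp_id appears in z.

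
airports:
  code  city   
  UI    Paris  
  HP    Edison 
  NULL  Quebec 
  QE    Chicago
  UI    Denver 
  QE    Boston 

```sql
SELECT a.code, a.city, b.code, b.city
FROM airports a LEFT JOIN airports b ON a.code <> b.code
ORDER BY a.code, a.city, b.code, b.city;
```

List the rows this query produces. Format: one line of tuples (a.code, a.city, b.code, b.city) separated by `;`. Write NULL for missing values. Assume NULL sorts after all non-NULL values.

LEFT JOIN keeps every row from `airports a`; unmatched rows get NULL for `airports b`'s columns.
Matching on a.code <> b.code. A NULL in a compared column never satisfies the condition.
- a row (code=UI): matches 3 b row(s) → 3 output row(s).
- a row (code=HP): matches 4 b row(s) → 4 output row(s).
- a row (code=NULL): no match → kept, b columns NULL.
- a row (code=QE): matches 3 b row(s) → 3 output row(s).
- a row (code=UI): matches 3 b row(s) → 3 output row(s).
- a row (code=QE): matches 3 b row(s) → 3 output row(s).

(HP, Edison, QE, Boston); (HP, Edison, QE, Chicago); (HP, Edison, UI, Denver); (HP, Edison, UI, Paris); (QE, Boston, HP, Edison); (QE, Boston, UI, Denver); (QE, Boston, UI, Paris); (QE, Chicago, HP, Edison); (QE, Chicago, UI, Denver); (QE, Chicago, UI, Paris); (UI, Denver, HP, Edison); (UI, Denver, QE, Boston); (UI, Denver, QE, Chicago); (UI, Paris, HP, Edison); (UI, Paris, QE, Boston); (UI, Paris, QE, Chicago); (NULL, Quebec, NULL, NULL)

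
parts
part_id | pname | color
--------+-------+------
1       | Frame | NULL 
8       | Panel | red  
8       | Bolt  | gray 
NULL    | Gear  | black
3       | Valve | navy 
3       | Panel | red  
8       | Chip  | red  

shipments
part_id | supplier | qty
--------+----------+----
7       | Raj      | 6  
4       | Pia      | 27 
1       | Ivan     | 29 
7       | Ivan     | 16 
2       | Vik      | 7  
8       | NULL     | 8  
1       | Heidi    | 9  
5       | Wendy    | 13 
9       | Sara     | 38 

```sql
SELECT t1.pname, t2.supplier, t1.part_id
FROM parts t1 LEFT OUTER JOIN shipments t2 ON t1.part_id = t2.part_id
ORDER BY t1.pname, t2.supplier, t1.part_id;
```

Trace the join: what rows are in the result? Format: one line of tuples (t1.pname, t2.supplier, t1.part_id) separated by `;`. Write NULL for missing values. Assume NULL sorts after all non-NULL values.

LEFT JOIN keeps every row from `parts`; unmatched rows get NULL for `shipments`'s columns.
Matching on t1.part_id = t2.part_id. A NULL in a compared column never satisfies the condition.
- part_id=1: 2 matching t2 row(s), so 2 row(s) emitted.
- part_id=8: 1 matching t2 row(s), so 1 row(s) emitted.
- part_id=8: 1 matching t2 row(s), so 1 row(s) emitted.
- part_id=NULL: no t2 row matches, row kept with t2 columns NULL.
- part_id=3: no t2 row matches, row kept with t2 columns NULL.
- part_id=3: no t2 row matches, row kept with t2 columns NULL.
- part_id=8: 1 matching t2 row(s), so 1 row(s) emitted.
After projecting and ordering:
t1.pname | t2.supplier | t1.part_id
Bolt | NULL | 8
Chip | NULL | 8
Frame | Heidi | 1
Frame | Ivan | 1
Gear | NULL | NULL
Panel | NULL | 3
Panel | NULL | 8
Valve | NULL | 3

(Bolt, NULL, 8); (Chip, NULL, 8); (Frame, Heidi, 1); (Frame, Ivan, 1); (Gear, NULL, NULL); (Panel, NULL, 3); (Panel, NULL, 8); (Valve, NULL, 3)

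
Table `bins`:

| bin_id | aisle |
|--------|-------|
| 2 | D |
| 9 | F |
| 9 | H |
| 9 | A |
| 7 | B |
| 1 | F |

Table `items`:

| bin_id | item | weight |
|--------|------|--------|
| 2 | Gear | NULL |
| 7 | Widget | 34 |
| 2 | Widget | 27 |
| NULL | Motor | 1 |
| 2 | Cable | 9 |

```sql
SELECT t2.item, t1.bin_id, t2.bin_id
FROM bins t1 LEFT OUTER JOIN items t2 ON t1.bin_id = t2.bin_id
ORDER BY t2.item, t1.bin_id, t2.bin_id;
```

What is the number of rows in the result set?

8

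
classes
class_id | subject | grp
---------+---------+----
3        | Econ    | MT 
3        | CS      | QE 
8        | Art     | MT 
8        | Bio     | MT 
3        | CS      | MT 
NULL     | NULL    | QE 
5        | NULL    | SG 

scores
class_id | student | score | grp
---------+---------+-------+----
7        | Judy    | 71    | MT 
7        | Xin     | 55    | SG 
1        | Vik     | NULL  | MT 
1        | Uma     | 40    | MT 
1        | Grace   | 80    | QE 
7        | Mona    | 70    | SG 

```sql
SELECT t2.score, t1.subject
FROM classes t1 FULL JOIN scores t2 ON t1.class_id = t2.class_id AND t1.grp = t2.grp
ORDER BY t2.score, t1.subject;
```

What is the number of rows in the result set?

13

FULL OUTER JOIN keeps every row from both sides; unmatched rows get NULL for the other side's columns.
Matching on t1.class_id = t2.class_id AND t1.grp = t2.grp. A NULL in a compared column never satisfies the condition.
- t1 row (class_id=3, grp=MT): no match → kept, t2 columns NULL.
- t1 row (class_id=3, grp=QE): no match → kept, t2 columns NULL.
- t1 row (class_id=8, grp=MT): no match → kept, t2 columns NULL.
- t1 row (class_id=8, grp=MT): no match → kept, t2 columns NULL.
- t1 row (class_id=3, grp=MT): no match → kept, t2 columns NULL.
- t1 row (class_id=NULL, grp=QE): no match → kept, t2 columns NULL.
- t1 row (class_id=5, grp=SG): no match → kept, t2 columns NULL.
- 6 row(s) from t2 found no t1 partner → padded with NULL.
Total: 0 matched + 13 padded = 13 rows.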